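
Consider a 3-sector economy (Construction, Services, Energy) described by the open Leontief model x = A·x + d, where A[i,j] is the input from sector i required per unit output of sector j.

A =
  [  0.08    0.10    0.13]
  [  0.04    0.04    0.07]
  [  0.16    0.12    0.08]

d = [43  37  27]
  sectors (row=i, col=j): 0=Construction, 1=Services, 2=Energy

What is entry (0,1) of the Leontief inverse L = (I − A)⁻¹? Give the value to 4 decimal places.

L[0,1] = 0.1381

Form M = I − A:
  [  0.92   -0.10   -0.13]
  [ -0.04    0.96   -0.07]
  [ -0.16   -0.12    0.92]
Leontief inverse L = M⁻¹:
  [  1.1224    0.1381    0.1691]
  [  0.0616    1.0592    0.0893]
  [  0.2032    0.1622    1.1280]
Total output x = L · d:
  x_0 = 1.1224·43 + 0.1381·37 + 0.1691·27 = 57.9353
  x_1 = 0.0616·43 + 1.0592·37 + 0.0893·27 = 44.2511
  x_2 = 0.2032·43 + 0.1622·37 + 1.1280·27 = 45.1954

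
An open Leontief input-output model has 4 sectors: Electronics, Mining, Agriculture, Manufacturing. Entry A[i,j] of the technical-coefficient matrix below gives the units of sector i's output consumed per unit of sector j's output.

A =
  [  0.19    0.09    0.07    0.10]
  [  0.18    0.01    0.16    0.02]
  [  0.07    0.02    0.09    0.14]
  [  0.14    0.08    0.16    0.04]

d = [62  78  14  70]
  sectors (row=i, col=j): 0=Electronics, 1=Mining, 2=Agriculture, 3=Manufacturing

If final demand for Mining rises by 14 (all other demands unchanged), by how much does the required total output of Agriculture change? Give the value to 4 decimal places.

Form M = I − A:
  [  0.81   -0.09   -0.07   -0.10]
  [ -0.18    0.99   -0.16   -0.02]
  [ -0.07   -0.02    0.91   -0.14]
  [ -0.14   -0.08   -0.16    0.96]
Leontief inverse L = M⁻¹:
  [  1.3055    0.1348    0.1524    0.1610]
  [  0.2652    1.0452    0.2185    0.0813]
  [  0.1426    0.0511    1.1512    0.1838]
  [  0.2363    0.1153    0.2323    1.1026]
Total output x = L · d:
  x_0 = 1.3055·62 + 0.1348·78 + 0.1524·14 + 0.1610·70 = 104.8612
  x_1 = 0.2652·62 + 1.0452·78 + 0.2185·14 + 0.0813·70 = 106.7126
  x_2 = 0.1426·62 + 0.0511·78 + 1.1512·14 + 0.1838·70 = 41.8069
  x_3 = 0.2363·62 + 0.1153·78 + 0.2323·14 + 1.1026·70 = 104.0695
Δx_2 = L[2,1] · Δd_1 = 0.0511 · 14 = 0.7150

0.7150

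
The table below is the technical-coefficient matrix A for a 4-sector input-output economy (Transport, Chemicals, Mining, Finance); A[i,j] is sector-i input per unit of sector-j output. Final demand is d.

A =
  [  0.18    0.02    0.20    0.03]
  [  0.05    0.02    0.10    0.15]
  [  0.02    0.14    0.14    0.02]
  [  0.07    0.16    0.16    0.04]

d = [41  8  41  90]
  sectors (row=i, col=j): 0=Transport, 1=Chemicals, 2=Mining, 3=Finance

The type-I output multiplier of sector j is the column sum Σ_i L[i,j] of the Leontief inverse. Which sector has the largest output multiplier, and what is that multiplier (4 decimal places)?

Form M = I − A:
  [  0.82   -0.02   -0.20   -0.03]
  [ -0.05    0.98   -0.10   -0.15]
  [ -0.02   -0.14    0.86   -0.02]
  [ -0.07   -0.16   -0.16    0.96]
Leontief inverse L = M⁻¹:
  [  1.2367    0.0785    0.3074    0.0573]
  [  0.0848    1.0760    0.1773    0.1745]
  [  0.0452    0.1820    1.2047    0.0549]
  [  0.1118    0.2154    0.2527    1.0841]
Total output x = L · d:
  x_0 = 1.2367·41 + 0.0785·8 + 0.3074·41 + 0.0573·90 = 69.0942
  x_1 = 0.0848·41 + 1.0760·8 + 0.1773·41 + 0.1745·90 = 35.0560
  x_2 = 0.0452·41 + 0.1820·8 + 1.2047·41 + 0.0549·90 = 57.6448
  x_3 = 0.1118·41 + 0.2154·8 + 0.2527·41 + 1.0841·90 = 114.2383
Output multipliers (column sums of L):
  Transport: 1.4785
  Chemicals: 1.5518
  Mining: 1.9421
  Finance: 1.3708

Mining (1.9421)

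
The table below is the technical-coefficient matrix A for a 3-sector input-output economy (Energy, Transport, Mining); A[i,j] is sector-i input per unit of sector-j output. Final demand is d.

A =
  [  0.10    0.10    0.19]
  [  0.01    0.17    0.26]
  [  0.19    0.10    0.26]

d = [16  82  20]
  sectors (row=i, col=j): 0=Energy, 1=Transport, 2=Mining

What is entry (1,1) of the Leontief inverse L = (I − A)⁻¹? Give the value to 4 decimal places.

Form M = I − A:
  [  0.90   -0.10   -0.19]
  [ -0.01    0.83   -0.26]
  [ -0.19   -0.10    0.74]
Leontief inverse L = M⁻¹:
  [  1.1918    0.1884    0.3722]
  [  0.1151    1.2763    0.4780]
  [  0.3215    0.2209    1.5115]
Total output x = L · d:
  x_0 = 1.1918·16 + 0.1884·82 + 0.3722·20 = 41.9640
  x_1 = 0.1151·16 + 1.2763·82 + 0.4780·20 = 116.0550
  x_2 = 0.3215·16 + 0.2209·82 + 1.5115·20 = 53.4847

L[1,1] = 1.2763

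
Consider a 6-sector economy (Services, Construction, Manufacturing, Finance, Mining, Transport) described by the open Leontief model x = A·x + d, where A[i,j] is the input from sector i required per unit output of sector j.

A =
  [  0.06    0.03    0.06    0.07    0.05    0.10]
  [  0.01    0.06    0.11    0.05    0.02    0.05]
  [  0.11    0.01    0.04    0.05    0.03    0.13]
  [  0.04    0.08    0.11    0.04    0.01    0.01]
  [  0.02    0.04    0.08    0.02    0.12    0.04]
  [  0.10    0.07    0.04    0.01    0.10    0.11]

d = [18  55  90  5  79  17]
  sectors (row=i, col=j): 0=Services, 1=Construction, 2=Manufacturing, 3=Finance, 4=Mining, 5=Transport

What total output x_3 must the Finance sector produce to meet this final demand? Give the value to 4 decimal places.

Form M = I − A:
  [  0.94   -0.03   -0.06   -0.07   -0.05   -0.10]
  [ -0.01    0.94   -0.11   -0.05   -0.02   -0.05]
  [ -0.11   -0.01    0.96   -0.05   -0.03   -0.13]
  [ -0.04   -0.08   -0.11    0.96   -0.01   -0.01]
  [ -0.02   -0.04   -0.08   -0.02    0.88   -0.04]
  [ -0.10   -0.07   -0.04   -0.01   -0.10    0.89]
Leontief inverse L = M⁻¹:
  [  1.0972    0.0583    0.0989    0.0915    0.0847    0.1458]
  [  0.0413    1.0809    0.1415    0.0685    0.0426    0.0887]
  [  0.1501    0.0387    1.0769    0.0723    0.0674    0.1802]
  [  0.0683    0.0986    0.1414    1.0602    0.0283    0.0471]
  [  0.0484    0.0608    0.1137    0.0375    1.1536    0.0777]
  [  0.1395    0.1012    0.0850    0.0350    0.1458    1.1643]
Total output x = L · d:
  x_0 = 1.0972·18 + 0.0583·55 + 0.0989·90 + 0.0915·5 + 0.0847·79 + 0.1458·17 = 41.4799
  x_1 = 0.0413·18 + 1.0809·55 + 0.1415·90 + 0.0685·5 + 0.0426·79 + 0.0887·17 = 78.1474
  x_2 = 0.1501·18 + 0.0387·55 + 1.0769·90 + 0.0723·5 + 0.0674·79 + 0.1802·17 = 110.5013
  x_3 = 0.0683·18 + 0.0986·55 + 0.1414·90 + 1.0602·5 + 0.0283·79 + 0.0471·17 = 27.7179
  x_4 = 0.0484·18 + 0.0608·55 + 0.1137·90 + 0.0375·5 + 1.1536·79 + 0.0777·17 = 107.0894
  x_5 = 0.1395·18 + 0.1012·55 + 0.0850·90 + 0.0350·5 + 0.1458·79 + 1.1643·17 = 47.2185

27.7179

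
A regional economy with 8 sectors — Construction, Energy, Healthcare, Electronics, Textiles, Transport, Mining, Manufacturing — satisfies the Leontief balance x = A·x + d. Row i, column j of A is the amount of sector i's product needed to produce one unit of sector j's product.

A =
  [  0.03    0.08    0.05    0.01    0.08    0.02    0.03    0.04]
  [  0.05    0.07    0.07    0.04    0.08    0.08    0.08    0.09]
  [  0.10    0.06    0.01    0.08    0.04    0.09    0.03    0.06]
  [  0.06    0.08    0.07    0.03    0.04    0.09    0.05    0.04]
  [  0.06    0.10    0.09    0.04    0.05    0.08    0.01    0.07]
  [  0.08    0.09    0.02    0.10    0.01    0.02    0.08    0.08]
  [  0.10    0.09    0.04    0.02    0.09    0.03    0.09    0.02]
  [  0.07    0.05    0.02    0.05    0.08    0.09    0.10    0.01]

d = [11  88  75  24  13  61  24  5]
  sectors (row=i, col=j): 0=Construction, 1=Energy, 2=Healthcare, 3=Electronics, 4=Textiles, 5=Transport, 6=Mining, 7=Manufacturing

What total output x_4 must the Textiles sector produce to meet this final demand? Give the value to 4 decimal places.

53.7057

Form M = I − A:
  [  0.97   -0.08   -0.05   -0.01   -0.08   -0.02   -0.03   -0.04]
  [ -0.05    0.93   -0.07   -0.04   -0.08   -0.08   -0.08   -0.09]
  [ -0.10   -0.06    0.99   -0.08   -0.04   -0.09   -0.03   -0.06]
  [ -0.06   -0.08   -0.07    0.97   -0.04   -0.09   -0.05   -0.04]
  [ -0.06   -0.10   -0.09   -0.04    0.95   -0.08   -0.01   -0.07]
  [ -0.08   -0.09   -0.02   -0.10   -0.01    0.98   -0.08   -0.08]
  [ -0.10   -0.09   -0.04   -0.02   -0.09   -0.03    0.91   -0.02]
  [ -0.07   -0.05   -0.02   -0.05   -0.08   -0.09   -0.10    0.99]
Leontief inverse L = M⁻¹:
  [  1.0737    0.1308    0.0828    0.0401    0.1201    0.0628    0.0671    0.0768]
  [  0.1235    1.1526    0.1189    0.0900    0.1437    0.1453    0.1446    0.1454]
  [  0.1560    0.1288    1.0522    0.1192    0.0916    0.1410    0.0828    0.1061]
  [  0.1195    0.1477    0.1093    1.0723    0.0909    0.1417    0.1026    0.0882]
  [  0.1236    0.1721    0.1330    0.0871    1.1049    0.1403    0.0664    0.1230]
  [  0.1393    0.1592    0.0639    0.1362    0.0683    1.0758    0.1371    0.1240]
  [  0.1594    0.1622    0.0862    0.0572    0.1479    0.0830    1.1409    0.0689]
  [  0.1301    0.1223    0.0639    0.0891    0.1326    0.1393    0.1520    1.0577]
Total output x = L · d:
  x_0 = 1.0737·11 + 0.1308·88 + 0.0828·75 + 0.0401·24 + 0.1201·13 + 0.0628·61 + 0.0671·24 + 0.0768·5 = 37.8717
  x_1 = 0.1235·11 + 1.1526·88 + 0.1189·75 + 0.0900·24 + 0.1437·13 + 0.1453·61 + 0.1446·24 + 0.1454·5 = 128.7975
  x_2 = 0.1560·11 + 0.1288·88 + 1.0522·75 + 0.1192·24 + 0.0916·13 + 0.1410·61 + 0.0828·24 + 0.1061·5 = 107.1292
  x_3 = 0.1195·11 + 0.1477·88 + 0.1093·75 + 1.0723·24 + 0.0909·13 + 0.1417·61 + 0.1026·24 + 0.0882·5 = 60.9752
  x_4 = 0.1236·11 + 0.1721·88 + 0.1330·75 + 0.0871·24 + 1.1049·13 + 0.1403·61 + 0.0664·24 + 0.1230·5 = 53.7057
  x_5 = 0.1393·11 + 0.1592·88 + 0.0639·75 + 0.1362·24 + 0.0683·13 + 1.0758·61 + 0.1371·24 + 0.1240·5 = 94.0278
  x_6 = 0.1594·11 + 0.1622·88 + 0.0862·75 + 0.0572·24 + 0.1479·13 + 0.0830·61 + 1.1409·24 + 0.0689·5 = 58.5754
  x_7 = 0.1301·11 + 0.1223·88 + 0.0639·75 + 0.0891·24 + 0.1326·13 + 0.1393·61 + 0.1520·24 + 1.0577·5 = 38.2815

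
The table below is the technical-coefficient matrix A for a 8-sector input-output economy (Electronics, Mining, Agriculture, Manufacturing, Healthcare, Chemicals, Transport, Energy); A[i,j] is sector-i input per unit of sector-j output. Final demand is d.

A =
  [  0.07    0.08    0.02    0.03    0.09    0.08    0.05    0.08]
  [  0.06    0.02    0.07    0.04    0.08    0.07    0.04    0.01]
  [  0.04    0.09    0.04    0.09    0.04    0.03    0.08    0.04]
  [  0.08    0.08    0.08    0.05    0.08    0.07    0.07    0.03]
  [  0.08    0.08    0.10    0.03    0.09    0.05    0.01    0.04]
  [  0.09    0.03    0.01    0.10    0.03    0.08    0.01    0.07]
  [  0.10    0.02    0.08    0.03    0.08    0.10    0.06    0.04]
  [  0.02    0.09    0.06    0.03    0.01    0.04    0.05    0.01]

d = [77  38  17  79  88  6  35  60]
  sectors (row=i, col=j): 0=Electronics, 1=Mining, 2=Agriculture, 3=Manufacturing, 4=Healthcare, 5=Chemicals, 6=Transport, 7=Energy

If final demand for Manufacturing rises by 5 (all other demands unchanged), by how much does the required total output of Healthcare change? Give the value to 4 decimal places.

Form M = I − A:
  [  0.93   -0.08   -0.02   -0.03   -0.09   -0.08   -0.05   -0.08]
  [ -0.06    0.98   -0.07   -0.04   -0.08   -0.07   -0.04   -0.01]
  [ -0.04   -0.09    0.96   -0.09   -0.04   -0.03   -0.08   -0.04]
  [ -0.08   -0.08   -0.08    0.95   -0.08   -0.07   -0.07   -0.03]
  [ -0.08   -0.08   -0.10   -0.03    0.91   -0.05   -0.01   -0.04]
  [ -0.09   -0.03   -0.01   -0.10   -0.03    0.92   -0.01   -0.07]
  [ -0.10   -0.02   -0.08   -0.03   -0.08   -0.10    0.94   -0.04]
  [ -0.02   -0.09   -0.06   -0.03   -0.01   -0.04   -0.05    0.99]
Leontief inverse L = M⁻¹:
  [  1.1312    0.1336    0.0707    0.0737    0.1467    0.1389    0.0866    0.1171]
  [  0.1110    1.0653    0.1096    0.0786    0.1269    0.1168    0.0713    0.0428]
  [  0.0979    0.1382    1.0899    0.1302    0.0953    0.0857    0.1193    0.0720]
  [  0.1489    0.1394    0.1355    1.1007    0.1450    0.1352    0.1142    0.0723]
  [  0.1371    0.1357    0.1483    0.0751    1.1460    0.1037    0.0486    0.0763]
  [  0.1423    0.0789    0.0503    0.1387    0.0777    1.1310    0.0439    0.1034]
  [  0.1651    0.0782    0.1288    0.0795    0.1388    0.1613    1.1004    0.0832]
  [  0.0589    0.1206    0.0916    0.0603    0.0464    0.0776    0.0768    1.0321]
Total output x = L · d:
  x_0 = 1.1312·77 + 0.1336·38 + 0.0707·17 + 0.0737·79 + 0.1467·88 + 0.1389·6 + 0.0866·35 + 0.1171·60 = 123.0048
  x_1 = 0.1110·77 + 1.0653·38 + 0.1096·17 + 0.0786·79 + 0.1269·88 + 0.1168·6 + 0.0713·35 + 0.0428·60 = 74.0410
  x_2 = 0.0979·77 + 0.1382·38 + 1.0899·17 + 0.1302·79 + 0.0953·88 + 0.0857·6 + 0.1193·35 + 0.0720·60 = 58.9995
  x_3 = 0.1489·77 + 0.1394·38 + 0.1355·17 + 1.1007·79 + 0.1450·88 + 0.1352·6 + 0.1142·35 + 0.0723·60 = 127.9300
  x_4 = 0.1371·77 + 0.1357·38 + 0.1483·17 + 0.0751·79 + 1.1460·88 + 0.1037·6 + 0.0486·35 + 0.0763·60 = 131.9234
  x_5 = 0.1423·77 + 0.0789·38 + 0.0503·17 + 0.1387·79 + 0.0777·88 + 1.1310·6 + 0.0439·35 + 0.1034·60 = 47.1330
  x_6 = 0.1651·77 + 0.0782·38 + 0.1288·17 + 0.0795·79 + 0.1388·88 + 0.1613·6 + 1.1004·35 + 0.0832·60 = 80.8405
  x_7 = 0.0589·77 + 0.1206·38 + 0.0916·17 + 0.0603·79 + 0.0464·88 + 0.0776·6 + 0.0768·35 + 1.0321·60 = 84.5942
Δx_4 = L[4,3] · Δd_3 = 0.0751 · 5 = 0.3757

0.3757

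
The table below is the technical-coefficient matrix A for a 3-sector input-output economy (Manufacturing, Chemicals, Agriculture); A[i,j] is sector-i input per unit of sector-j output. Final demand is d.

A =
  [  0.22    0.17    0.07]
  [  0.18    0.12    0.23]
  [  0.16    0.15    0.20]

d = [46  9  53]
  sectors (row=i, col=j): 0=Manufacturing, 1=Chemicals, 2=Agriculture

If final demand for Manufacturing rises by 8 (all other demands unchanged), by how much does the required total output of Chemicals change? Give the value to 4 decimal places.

3.0150

Form M = I − A:
  [  0.78   -0.17   -0.07]
  [ -0.18    0.88   -0.23]
  [ -0.16   -0.15    0.80]
Leontief inverse L = M⁻¹:
  [  1.3956    0.3054    0.2099]
  [  0.3769    1.2774    0.4002]
  [  0.3498    0.3006    1.3670]
Total output x = L · d:
  x_0 = 1.3956·46 + 0.3054·9 + 0.2099·53 = 78.0705
  x_1 = 0.3769·46 + 1.2774·9 + 0.4002·53 = 50.0450
  x_2 = 0.3498·46 + 0.3006·9 + 1.3670·53 = 91.2475
Δx_1 = L[1,0] · Δd_0 = 0.3769 · 8 = 3.0150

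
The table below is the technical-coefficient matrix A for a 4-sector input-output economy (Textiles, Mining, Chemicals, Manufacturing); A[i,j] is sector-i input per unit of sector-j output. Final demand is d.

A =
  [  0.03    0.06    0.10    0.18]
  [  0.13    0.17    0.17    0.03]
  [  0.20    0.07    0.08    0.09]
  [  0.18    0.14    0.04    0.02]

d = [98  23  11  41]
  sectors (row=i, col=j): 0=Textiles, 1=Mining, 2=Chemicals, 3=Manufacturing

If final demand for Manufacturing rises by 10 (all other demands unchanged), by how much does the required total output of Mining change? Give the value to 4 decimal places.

Form M = I − A:
  [  0.97   -0.06   -0.10   -0.18]
  [ -0.13    0.83   -0.17   -0.03]
  [ -0.20   -0.07    0.92   -0.09]
  [ -0.18   -0.14   -0.04    0.98]
Leontief inverse L = M⁻¹:
  [  1.1225    0.1322    0.1562    0.2246]
  [  0.2438    1.2629    0.2646    0.1077]
  [  0.2873    0.1454    1.1521    0.1630]
  [  0.2527    0.2106    0.1135    1.0837]
Total output x = L · d:
  x_0 = 1.1225·98 + 0.1322·23 + 0.1562·11 + 0.2246·41 = 123.9738
  x_1 = 0.2438·98 + 1.2629·23 + 0.2646·11 + 0.1077·41 = 60.2666
  x_2 = 0.2873·98 + 0.1454·23 + 1.1521·11 + 0.1630·41 = 50.8584
  x_3 = 0.2527·98 + 0.2106·23 + 0.1135·11 + 1.0837·41 = 75.2928
Δx_1 = L[1,3] · Δd_3 = 0.1077 · 10 = 1.0774

1.0774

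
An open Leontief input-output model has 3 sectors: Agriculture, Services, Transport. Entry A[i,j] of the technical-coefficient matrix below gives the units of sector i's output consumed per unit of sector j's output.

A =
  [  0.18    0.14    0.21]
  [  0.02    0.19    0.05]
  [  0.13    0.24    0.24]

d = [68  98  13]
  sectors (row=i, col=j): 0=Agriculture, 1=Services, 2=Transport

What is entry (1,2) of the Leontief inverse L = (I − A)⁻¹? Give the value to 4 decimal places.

L[1,2] = 0.0964

Form M = I − A:
  [  0.82   -0.14   -0.21]
  [ -0.02    0.81   -0.05]
  [ -0.13   -0.24    0.76]
Leontief inverse L = M⁻¹:
  [  1.2876    0.3345    0.3778]
  [  0.0463    1.2711    0.0964]
  [  0.2349    0.4586    1.4109]
Total output x = L · d:
  x_0 = 1.2876·68 + 0.3345·98 + 0.3778·13 = 125.2440
  x_1 = 0.0463·68 + 1.2711·98 + 0.0964·13 = 128.9725
  x_2 = 0.2349·68 + 0.4586·98 + 1.4109·13 = 79.2567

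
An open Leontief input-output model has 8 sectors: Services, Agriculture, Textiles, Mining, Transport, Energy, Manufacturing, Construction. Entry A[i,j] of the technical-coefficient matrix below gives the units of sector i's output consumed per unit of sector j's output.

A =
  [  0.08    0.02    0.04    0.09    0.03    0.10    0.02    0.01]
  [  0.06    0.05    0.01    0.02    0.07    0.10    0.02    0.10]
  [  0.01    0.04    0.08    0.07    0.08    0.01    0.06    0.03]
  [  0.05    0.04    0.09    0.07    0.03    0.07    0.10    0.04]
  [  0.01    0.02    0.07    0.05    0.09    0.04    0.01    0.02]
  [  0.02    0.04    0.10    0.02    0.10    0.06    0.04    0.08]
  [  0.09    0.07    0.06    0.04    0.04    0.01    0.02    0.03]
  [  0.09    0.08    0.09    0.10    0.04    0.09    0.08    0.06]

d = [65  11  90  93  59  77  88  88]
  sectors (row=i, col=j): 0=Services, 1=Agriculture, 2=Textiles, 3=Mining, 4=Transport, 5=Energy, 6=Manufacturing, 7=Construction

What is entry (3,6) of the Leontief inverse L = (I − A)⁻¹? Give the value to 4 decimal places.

Form M = I − A:
  [  0.92   -0.02   -0.04   -0.09   -0.03   -0.10   -0.02   -0.01]
  [ -0.06    0.95   -0.01   -0.02   -0.07   -0.10   -0.02   -0.10]
  [ -0.01   -0.04    0.92   -0.07   -0.08   -0.01   -0.06   -0.03]
  [ -0.05   -0.04   -0.09    0.93   -0.03   -0.07   -0.10   -0.04]
  [ -0.01   -0.02   -0.07   -0.05    0.91   -0.04   -0.01   -0.02]
  [ -0.02   -0.04   -0.10   -0.02   -0.10    0.94   -0.04   -0.08]
  [ -0.09   -0.07   -0.06   -0.04   -0.04   -0.01    0.98   -0.03]
  [ -0.09   -0.08   -0.09   -0.10   -0.04   -0.09   -0.08    0.94]
Leontief inverse L = M⁻¹:
  [  1.1109    0.0473    0.0896    0.1288    0.0720    0.1412    0.0521    0.0404]
  [  0.0982    1.0846    0.0648    0.0645    0.1194    0.1502    0.0533    0.1383]
  [  0.0391    0.0685    1.1252    0.1074    0.1202    0.0430    0.0897    0.0573]
  [  0.0921    0.0787    0.1496    1.1183    0.0813    0.1154    0.1386    0.0777]
  [  0.0294    0.0411    0.1088    0.0799    1.1259    0.0669    0.0339    0.0423]
  [  0.0546    0.0755    0.1575    0.0664    0.1532    1.1027    0.0751    0.1160]
  [  0.1214    0.0956    0.0990    0.0776    0.0766    0.0498    1.0463    0.0572]
  [  0.1451    0.1289    0.1659    0.1634    0.1063    0.1554    0.1305    1.1110]
Total output x = L · d:
  x_0 = 1.1109·65 + 0.0473·11 + 0.0896·90 + 0.1288·93 + 0.0720·59 + 0.1412·77 + 0.0521·88 + 0.0404·88 = 116.0234
  x_1 = 0.0982·65 + 1.0846·11 + 0.0648·90 + 0.0645·93 + 0.1194·59 + 0.1502·77 + 0.0533·88 + 0.1383·88 = 65.6193
  x_2 = 0.0391·65 + 0.0685·11 + 1.1252·90 + 0.1074·93 + 0.1202·59 + 0.0430·77 + 0.0897·88 + 0.0573·88 = 137.8786
  x_3 = 0.0921·65 + 0.0787·11 + 0.1496·90 + 1.1183·93 + 0.0813·59 + 0.1154·77 + 0.1386·88 + 0.0777·88 = 157.0394
  x_4 = 0.0294·65 + 0.0411·11 + 0.1088·90 + 0.0799·93 + 1.1259·59 + 0.0669·77 + 0.0339·88 + 0.0423·88 = 97.8793
  x_5 = 0.0546·65 + 0.0755·11 + 0.1575·90 + 0.0664·93 + 0.1532·59 + 1.1027·77 + 0.0751·88 + 0.1160·88 = 135.4892
  x_6 = 0.1214·65 + 0.0956·11 + 0.0990·90 + 0.0776·93 + 0.0766·59 + 0.0498·77 + 1.0463·88 + 0.0572·88 = 130.5242
  x_7 = 0.1451·65 + 0.1289·11 + 0.1659·90 + 0.1634·93 + 0.1063·59 + 0.1554·77 + 0.1305·88 + 1.1110·88 = 168.4636

L[3,6] = 0.1386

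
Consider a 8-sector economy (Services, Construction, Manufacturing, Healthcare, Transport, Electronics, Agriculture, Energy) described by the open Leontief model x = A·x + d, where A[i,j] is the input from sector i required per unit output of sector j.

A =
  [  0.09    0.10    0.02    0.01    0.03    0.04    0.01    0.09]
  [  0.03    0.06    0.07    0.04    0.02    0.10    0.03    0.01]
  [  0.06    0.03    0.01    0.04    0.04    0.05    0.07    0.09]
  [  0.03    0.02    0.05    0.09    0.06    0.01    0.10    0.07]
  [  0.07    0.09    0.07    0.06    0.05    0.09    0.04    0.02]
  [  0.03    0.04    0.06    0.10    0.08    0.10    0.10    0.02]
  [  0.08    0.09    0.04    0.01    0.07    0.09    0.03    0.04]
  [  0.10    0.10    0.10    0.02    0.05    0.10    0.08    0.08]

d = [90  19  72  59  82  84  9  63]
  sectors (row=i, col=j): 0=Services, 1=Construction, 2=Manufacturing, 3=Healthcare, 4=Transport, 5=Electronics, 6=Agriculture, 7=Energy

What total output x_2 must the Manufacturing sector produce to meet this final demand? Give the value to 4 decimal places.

115.6633

Form M = I − A:
  [  0.91   -0.10   -0.02   -0.01   -0.03   -0.04   -0.01   -0.09]
  [ -0.03    0.94   -0.07   -0.04   -0.02   -0.10   -0.03   -0.01]
  [ -0.06   -0.03    0.99   -0.04   -0.04   -0.05   -0.07   -0.09]
  [ -0.03   -0.02   -0.05    0.91   -0.06   -0.01   -0.10   -0.07]
  [ -0.07   -0.09   -0.07   -0.06    0.95   -0.09   -0.04   -0.02]
  [ -0.03   -0.04   -0.06   -0.10   -0.08    0.90   -0.10   -0.02]
  [ -0.08   -0.09   -0.04   -0.01   -0.07   -0.09    0.97   -0.04]
  [ -0.10   -0.10   -0.10   -0.02   -0.05   -0.10   -0.08    0.92]
Leontief inverse L = M⁻¹:
  [  1.1354    0.1518    0.0607    0.0398    0.0625    0.0963    0.0479    0.1272]
  [  0.0653    1.0984    0.1027    0.0751    0.0542    0.1486    0.0708    0.0416]
  [  0.1079    0.0829    1.0512    0.0719    0.0779    0.1065    0.1118    0.1286]
  [  0.0809    0.0741    0.0923    1.1252    0.1014    0.0668    0.1462    0.1134]
  [  0.1200    0.1455    0.1148    0.1043    1.0940    0.1546    0.0911    0.0636]
  [  0.0857    0.1007    0.1100    0.1508    0.1328    1.1705    0.1592    0.0670]
  [  0.1287    0.1458    0.0839    0.0493    0.1101    0.1544    1.0748    0.0786]
  [  0.1710    0.1780    0.1595    0.0711    0.1068    0.1887    0.1439    1.1393]
Total output x = L · d:
  x_0 = 1.1354·90 + 0.1518·19 + 0.0607·72 + 0.0398·59 + 0.0625·82 + 0.0963·84 + 0.0479·9 + 0.1272·63 = 133.4492
  x_1 = 0.0653·90 + 1.0984·19 + 0.1027·72 + 0.0751·59 + 0.0542·82 + 0.1486·84 + 0.0708·9 + 0.0416·63 = 58.7497
  x_2 = 0.1079·90 + 0.0829·19 + 1.0512·72 + 0.0719·59 + 0.0779·82 + 0.1065·84 + 0.1118·9 + 0.1286·63 = 115.6633
  x_3 = 0.0809·90 + 0.0741·19 + 0.0923·72 + 1.1252·59 + 0.1014·82 + 0.0668·84 + 0.1462·9 + 0.1134·63 = 104.1171
  x_4 = 0.1200·90 + 0.1455·19 + 0.1148·72 + 0.1043·59 + 1.0940·82 + 0.1546·84 + 0.0911·9 + 0.0636·63 = 135.5051
  x_5 = 0.0857·90 + 0.1007·19 + 0.1100·72 + 0.1508·59 + 0.1328·82 + 1.1705·84 + 0.1592·9 + 0.0670·63 = 141.3110
  x_6 = 0.1287·90 + 0.1458·19 + 0.0839·72 + 0.0493·59 + 0.1101·82 + 0.1544·84 + 1.0748·9 + 0.0786·63 = 59.9176
  x_7 = 0.1710·90 + 0.1780·19 + 0.1595·72 + 0.0711·59 + 0.1068·82 + 0.1887·84 + 0.1439·9 + 1.1393·63 = 132.1395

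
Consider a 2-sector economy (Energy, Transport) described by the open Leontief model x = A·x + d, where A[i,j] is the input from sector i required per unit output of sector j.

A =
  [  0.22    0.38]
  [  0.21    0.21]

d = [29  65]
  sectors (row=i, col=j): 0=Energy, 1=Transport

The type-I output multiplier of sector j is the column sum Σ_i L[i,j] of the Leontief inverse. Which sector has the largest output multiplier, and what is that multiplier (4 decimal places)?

Form M = I − A:
  [  0.78   -0.38]
  [ -0.21    0.79]
Leontief inverse L = M⁻¹:
  [  1.4728    0.7084]
  [  0.3915    1.4541]
Total output x = L · d:
  x_0 = 1.4728·29 + 0.7084·65 = 88.7584
  x_1 = 0.3915·29 + 1.4541·65 = 105.8725
Output multipliers (column sums of L):
  Energy: 1.8643
  Transport: 2.1626

Transport (2.1626)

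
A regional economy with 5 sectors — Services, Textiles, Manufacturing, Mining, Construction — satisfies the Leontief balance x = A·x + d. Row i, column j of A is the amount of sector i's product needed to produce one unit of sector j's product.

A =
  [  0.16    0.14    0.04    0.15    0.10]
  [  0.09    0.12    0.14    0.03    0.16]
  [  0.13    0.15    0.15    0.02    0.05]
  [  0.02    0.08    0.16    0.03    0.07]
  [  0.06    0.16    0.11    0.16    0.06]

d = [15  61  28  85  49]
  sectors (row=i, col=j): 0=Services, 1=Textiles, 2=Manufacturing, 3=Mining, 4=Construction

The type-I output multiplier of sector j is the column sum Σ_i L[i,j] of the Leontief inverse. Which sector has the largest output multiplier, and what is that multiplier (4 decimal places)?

Textiles (2.3410)

Form M = I − A:
  [  0.84   -0.14   -0.04   -0.15   -0.10]
  [ -0.09    0.88   -0.14   -0.03   -0.16]
  [ -0.13   -0.15    0.85   -0.02   -0.05]
  [ -0.02   -0.08   -0.16    0.97   -0.07]
  [ -0.06   -0.16   -0.11   -0.16    0.94]
Leontief inverse L = M⁻¹:
  [  1.2712    0.2942    0.1819    0.2446    0.2132]
  [  0.2006    1.2737    0.2755    0.1193    0.2617]
  [  0.2414    0.2917    1.2737    0.0974    0.1503]
  [  0.0941    0.1809    0.2547    1.0785    0.1347]
  [  0.1596    0.3005    0.2509    0.2309    1.1625]
Total output x = L · d:
  x_0 = 1.2712·15 + 0.2942·61 + 0.1819·28 + 0.2446·85 + 0.2132·49 = 73.3494
  x_1 = 0.2006·15 + 1.2737·61 + 0.2755·28 + 0.1193·85 + 0.2617·49 = 111.3779
  x_2 = 0.2414·15 + 0.2917·61 + 1.2737·28 + 0.0974·85 + 0.1503·49 = 72.7248
  x_3 = 0.0941·15 + 0.1809·61 + 0.2547·28 + 1.0785·85 + 0.1347·49 = 117.8524
  x_4 = 0.1596·15 + 0.3005·61 + 0.2509·28 + 0.2309·85 + 1.1625·49 = 104.3378
Output multipliers (column sums of L):
  Services: 1.9669
  Textiles: 2.3410
  Manufacturing: 2.2367
  Mining: 1.7707
  Construction: 1.9224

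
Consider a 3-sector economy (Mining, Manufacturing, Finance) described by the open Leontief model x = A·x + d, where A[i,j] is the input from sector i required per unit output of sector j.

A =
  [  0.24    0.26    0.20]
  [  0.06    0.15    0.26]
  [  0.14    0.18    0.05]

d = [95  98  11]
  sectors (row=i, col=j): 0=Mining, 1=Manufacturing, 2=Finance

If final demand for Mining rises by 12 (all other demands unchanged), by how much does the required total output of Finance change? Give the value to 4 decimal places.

Form M = I − A:
  [  0.76   -0.26   -0.20]
  [ -0.06    0.85   -0.26]
  [ -0.14   -0.18    0.95]
Leontief inverse L = M⁻¹:
  [  1.4410    0.5361    0.4501]
  [  0.1769    1.3147    0.3971]
  [  0.2459    0.3281    1.1942]
Total output x = L · d:
  x_0 = 1.4410·95 + 0.5361·98 + 0.4501·11 = 194.3861
  x_1 = 0.1769·95 + 1.3147·98 + 0.3971·11 = 150.0140
  x_2 = 0.2459·95 + 0.3281·98 + 1.1942·11 = 68.6490
Δx_2 = L[2,0] · Δd_0 = 0.2459 · 12 = 2.9506

2.9506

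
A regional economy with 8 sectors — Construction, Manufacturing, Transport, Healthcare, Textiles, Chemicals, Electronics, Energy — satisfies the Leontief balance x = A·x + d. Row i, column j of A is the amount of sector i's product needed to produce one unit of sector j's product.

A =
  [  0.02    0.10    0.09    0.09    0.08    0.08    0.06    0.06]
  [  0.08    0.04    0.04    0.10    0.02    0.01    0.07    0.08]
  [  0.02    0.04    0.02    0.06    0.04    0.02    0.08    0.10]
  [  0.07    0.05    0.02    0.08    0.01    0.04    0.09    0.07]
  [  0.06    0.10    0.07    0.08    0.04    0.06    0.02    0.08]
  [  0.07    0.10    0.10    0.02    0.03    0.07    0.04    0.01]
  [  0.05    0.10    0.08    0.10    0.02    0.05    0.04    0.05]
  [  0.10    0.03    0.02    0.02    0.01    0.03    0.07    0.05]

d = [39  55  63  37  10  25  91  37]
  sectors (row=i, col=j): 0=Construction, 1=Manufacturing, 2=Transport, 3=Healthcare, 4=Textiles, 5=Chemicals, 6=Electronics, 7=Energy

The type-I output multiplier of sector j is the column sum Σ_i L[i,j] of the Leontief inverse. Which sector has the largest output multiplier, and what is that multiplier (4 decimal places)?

Form M = I − A:
  [  0.98   -0.10   -0.09   -0.09   -0.08   -0.08   -0.06   -0.06]
  [ -0.08    0.96   -0.04   -0.10   -0.02   -0.01   -0.07   -0.08]
  [ -0.02   -0.04    0.98   -0.06   -0.04   -0.02   -0.08   -0.10]
  [ -0.07   -0.05   -0.02    0.92   -0.01   -0.04   -0.09   -0.07]
  [ -0.06   -0.10   -0.07   -0.08    0.96   -0.06   -0.02   -0.08]
  [ -0.07   -0.10   -0.10   -0.02   -0.03    0.93   -0.04   -0.01]
  [ -0.05   -0.10   -0.08   -0.10   -0.02   -0.05    0.96   -0.05]
  [ -0.10   -0.03   -0.02   -0.02   -0.01   -0.03   -0.07    0.95]
Leontief inverse L = M⁻¹:
  [  1.0833    0.1682    0.1427    0.1619    0.1091    0.1228    0.1237    0.1265]
  [  0.1274    1.0924    0.0797    0.1572    0.0436    0.0447    0.1213    0.1305]
  [  0.0636    0.0842    1.0537    0.1064    0.0576    0.0484    0.1214    0.1416]
  [  0.1172    0.1033    0.0618    1.1358    0.0328    0.0747    0.1388    0.1172]
  [  0.1158    0.1581    0.1154    0.1424    1.0670    0.0978    0.0781    0.1383]
  [  0.1142    0.1540    0.1435    0.0772    0.0565    1.1036    0.0893    0.0621]
  [  0.1026    0.1555    0.1228    0.1623    0.0452    0.0855    1.0972    0.1069]
  [  0.1342    0.0741    0.0558    0.0641    0.0311    0.0591    0.1068    1.0868]
Total output x = L · d:
  x_0 = 1.0833·39 + 0.1682·55 + 0.1427·63 + 0.1619·37 + 0.1091·10 + 0.1228·25 + 0.1237·91 + 0.1265·37 = 86.5736
  x_1 = 0.1274·39 + 1.0924·55 + 0.0797·63 + 0.1572·37 + 0.0436·10 + 0.0447·25 + 0.1213·91 + 0.1305·37 = 93.3091
  x_2 = 0.0636·39 + 0.0842·55 + 1.0537·63 + 0.1064·37 + 0.0576·10 + 0.0484·25 + 0.1214·91 + 0.1416·37 = 95.5121
  x_3 = 0.1172·39 + 0.1033·55 + 0.0618·63 + 1.1358·37 + 0.0328·10 + 0.0747·25 + 0.1388·91 + 0.1172·37 = 75.3349
  x_4 = 0.1158·39 + 0.1581·55 + 0.1154·63 + 0.1424·37 + 1.0670·10 + 0.0978·25 + 0.0781·91 + 0.1383·37 = 51.0926
  x_5 = 0.1142·39 + 0.1540·55 + 0.1435·63 + 0.0772·37 + 0.0565·10 + 1.1036·25 + 0.0893·91 + 0.0621·37 = 63.3958
  x_6 = 0.1026·39 + 0.1555·55 + 0.1228·63 + 0.1623·37 + 0.0452·10 + 0.0855·25 + 1.0972·91 + 0.1069·37 = 132.6788
  x_7 = 0.1342·39 + 0.0741·55 + 0.0558·63 + 0.0641·37 + 0.0311·10 + 0.0591·25 + 0.1068·91 + 1.0868·37 = 66.9199
Output multipliers (column sums of L):
  Construction: 1.8583
  Manufacturing: 1.9897
  Transport: 1.7755
  Healthcare: 2.0074
  Textiles: 1.4430
  Chemicals: 1.6366
  Electronics: 1.8766
  Energy: 1.9099

Healthcare (2.0074)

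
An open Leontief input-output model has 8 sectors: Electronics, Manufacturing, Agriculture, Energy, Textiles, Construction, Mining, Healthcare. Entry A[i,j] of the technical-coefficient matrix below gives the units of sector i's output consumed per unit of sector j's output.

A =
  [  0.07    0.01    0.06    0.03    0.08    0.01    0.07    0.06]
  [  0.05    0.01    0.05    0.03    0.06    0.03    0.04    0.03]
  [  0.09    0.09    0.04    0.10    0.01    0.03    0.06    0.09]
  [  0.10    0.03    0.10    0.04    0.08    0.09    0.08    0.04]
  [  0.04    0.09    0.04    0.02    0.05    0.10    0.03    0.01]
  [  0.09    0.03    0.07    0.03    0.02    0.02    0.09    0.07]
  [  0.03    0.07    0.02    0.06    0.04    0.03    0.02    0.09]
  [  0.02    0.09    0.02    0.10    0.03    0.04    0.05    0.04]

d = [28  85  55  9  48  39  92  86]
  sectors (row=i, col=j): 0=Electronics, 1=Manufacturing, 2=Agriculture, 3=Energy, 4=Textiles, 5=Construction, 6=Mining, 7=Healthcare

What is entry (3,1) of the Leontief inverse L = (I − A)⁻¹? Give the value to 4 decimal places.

L[3,1] = 0.0811

Form M = I − A:
  [  0.93   -0.01   -0.06   -0.03   -0.08   -0.01   -0.07   -0.06]
  [ -0.05    0.99   -0.05   -0.03   -0.06   -0.03   -0.04   -0.03]
  [ -0.09   -0.09    0.96   -0.10   -0.01   -0.03   -0.06   -0.09]
  [ -0.10   -0.03   -0.10    0.96   -0.08   -0.09   -0.08   -0.04]
  [ -0.04   -0.09   -0.04   -0.02    0.95   -0.10   -0.03   -0.01]
  [ -0.09   -0.03   -0.07   -0.03   -0.02    0.98   -0.09   -0.07]
  [ -0.03   -0.07   -0.02   -0.06   -0.04   -0.03    0.98   -0.09]
  [ -0.02   -0.09   -0.02   -0.10   -0.03   -0.04   -0.05    0.96]
Leontief inverse L = M⁻¹:
  [  1.1077    0.0488    0.0903    0.0656    0.1111    0.0400    0.1040    0.0958]
  [  0.0814    1.0388    0.0751    0.0565    0.0838    0.0531    0.0678    0.0580]
  [  0.1429    0.1315    1.0849    0.1458    0.0543    0.0665    0.1086    0.1364]
  [  0.1599    0.0811    0.1470    1.0893    0.1232    0.1292    0.1331    0.0949]
  [  0.0803    0.1194    0.0727    0.0489    1.0786    0.1251    0.0658    0.0441]
  [  0.1314    0.0686    0.1027    0.0704    0.0534    1.0474    0.1277    0.1118]
  [  0.0654    0.1015    0.0505    0.0920    0.0695    0.0580    1.0534    0.1195]
  [  0.0617    0.1215    0.0560    0.1324    0.0637    0.0712    0.0869    1.0741]
Total output x = L · d:
  x_0 = 1.1077·28 + 0.0488·85 + 0.0903·55 + 0.0656·9 + 0.1111·48 + 0.0400·39 + 0.1040·92 + 0.0958·86 = 65.4120
  x_1 = 0.0814·28 + 1.0388·85 + 0.0751·55 + 0.0565·9 + 0.0838·48 + 0.0531·39 + 0.0678·92 + 0.0580·86 = 112.5362
  x_2 = 0.1429·28 + 0.1315·85 + 1.0849·55 + 0.1458·9 + 0.0543·48 + 0.0665·39 + 0.1086·92 + 0.1364·86 = 103.0899
  x_3 = 0.1599·28 + 0.0811·85 + 0.1470·55 + 1.0893·9 + 0.1232·48 + 0.1292·39 + 0.1331·92 + 0.0949·86 = 60.6185
  x_4 = 0.0803·28 + 0.1194·85 + 0.0727·55 + 0.0489·9 + 1.0786·48 + 0.1251·39 + 0.0658·92 + 0.0441·86 = 83.3353
  x_5 = 0.1314·28 + 0.0686·85 + 0.1027·55 + 0.0704·9 + 0.0534·48 + 1.0474·39 + 0.1277·92 + 0.1118·86 = 80.5698
  x_6 = 0.0654·28 + 0.1015·85 + 0.0505·55 + 0.0920·9 + 0.0695·48 + 0.0580·39 + 1.0534·92 + 0.1195·86 = 126.8538
  x_7 = 0.0617·28 + 0.1215·85 + 0.0560·55 + 0.1324·9 + 0.0637·48 + 0.0712·39 + 0.0869·92 + 1.0741·86 = 122.5268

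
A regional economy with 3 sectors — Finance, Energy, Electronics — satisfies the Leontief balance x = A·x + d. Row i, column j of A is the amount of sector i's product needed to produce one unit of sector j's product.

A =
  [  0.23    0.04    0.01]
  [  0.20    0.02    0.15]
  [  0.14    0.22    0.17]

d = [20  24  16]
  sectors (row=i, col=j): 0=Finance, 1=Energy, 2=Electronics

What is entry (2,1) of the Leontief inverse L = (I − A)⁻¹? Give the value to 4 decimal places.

L[2,1] = 0.2958

Form M = I − A:
  [  0.77   -0.04   -0.01]
  [ -0.20    0.98   -0.15]
  [ -0.14   -0.22    0.83]
Leontief inverse L = M⁻¹:
  [  1.3191    0.0598    0.0267]
  [  0.3161    1.0779    0.1986]
  [  0.3063    0.2958    1.2620]
Total output x = L · d:
  x_0 = 1.3191·20 + 0.0598·24 + 0.0267·16 = 28.2453
  x_1 = 0.3161·20 + 1.0779·24 + 0.1986·16 = 35.3689
  x_2 = 0.3063·20 + 0.2958·24 + 1.2620·16 = 33.4163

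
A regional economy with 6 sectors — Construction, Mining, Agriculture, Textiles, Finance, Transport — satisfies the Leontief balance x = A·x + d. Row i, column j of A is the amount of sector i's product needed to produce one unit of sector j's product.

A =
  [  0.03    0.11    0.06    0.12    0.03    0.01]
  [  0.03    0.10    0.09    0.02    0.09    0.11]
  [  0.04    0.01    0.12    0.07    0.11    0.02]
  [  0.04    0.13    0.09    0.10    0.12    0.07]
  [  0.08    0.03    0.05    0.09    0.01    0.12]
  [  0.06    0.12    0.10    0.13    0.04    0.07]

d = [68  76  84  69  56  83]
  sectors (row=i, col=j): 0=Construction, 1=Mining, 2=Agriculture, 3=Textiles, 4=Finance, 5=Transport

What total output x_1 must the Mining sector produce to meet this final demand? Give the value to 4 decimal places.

Form M = I − A:
  [  0.97   -0.11   -0.06   -0.12   -0.03   -0.01]
  [ -0.03    0.90   -0.09   -0.02   -0.09   -0.11]
  [ -0.04   -0.01    0.88   -0.07   -0.11   -0.02]
  [ -0.04   -0.13   -0.09    0.90   -0.12   -0.07]
  [ -0.08   -0.03   -0.05   -0.09    0.99   -0.12]
  [ -0.06   -0.12   -0.10   -0.13   -0.04    0.93]
Leontief inverse L = M⁻¹:
  [  1.0583    0.1657    0.1178    0.1705    0.0832    0.0571]
  [  0.0680    1.1604    0.1590    0.0855    0.1423    0.1662]
  [  0.0720    0.0536    1.1756    0.1267    0.1555    0.0620]
  [  0.0868    0.2084    0.1750    1.1805    0.1899    0.1427]
  [  0.1114    0.0944    0.1119    0.1552    1.0599    0.1632]
  [  0.1017    0.1994    0.1838    0.2074    0.1126    1.1340]
Total output x = L · d:
  x_0 = 1.0583·68 + 0.1657·76 + 0.1178·84 + 0.1705·69 + 0.0832·56 + 0.0571·83 = 115.6105
  x_1 = 0.0680·68 + 1.1604·76 + 0.1590·84 + 0.0855·69 + 0.1423·56 + 0.1662·83 = 133.8344
  x_2 = 0.0720·68 + 0.0536·76 + 1.1756·84 + 0.1267·69 + 0.1555·56 + 0.0620·83 = 130.3273
  x_3 = 0.0868·68 + 0.2084·76 + 0.1750·84 + 1.1805·69 + 0.1899·56 + 0.1427·83 = 140.3789
  x_4 = 0.1114·68 + 0.0944·76 + 0.1119·84 + 0.1552·69 + 1.0599·56 + 0.1632·83 = 107.7615
  x_5 = 0.1017·68 + 0.1994·76 + 0.1838·84 + 0.2074·69 + 0.1126·56 + 1.1340·83 = 152.2465

133.8344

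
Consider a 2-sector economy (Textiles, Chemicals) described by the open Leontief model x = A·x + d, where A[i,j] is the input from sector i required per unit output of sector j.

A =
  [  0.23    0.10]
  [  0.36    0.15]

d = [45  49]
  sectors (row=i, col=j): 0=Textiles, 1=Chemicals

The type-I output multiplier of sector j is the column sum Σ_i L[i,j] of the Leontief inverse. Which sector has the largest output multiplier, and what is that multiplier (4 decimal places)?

Form M = I − A:
  [  0.77   -0.10]
  [ -0.36    0.85]
Leontief inverse L = M⁻¹:
  [  1.3743    0.1617]
  [  0.5821    1.2449]
Total output x = L · d:
  x_0 = 1.3743·45 + 0.1617·49 = 69.7656
  x_1 = 0.5821·45 + 1.2449·49 = 87.1948
Output multipliers (column sums of L):
  Textiles: 1.9563
  Chemicals: 1.4066

Textiles (1.9563)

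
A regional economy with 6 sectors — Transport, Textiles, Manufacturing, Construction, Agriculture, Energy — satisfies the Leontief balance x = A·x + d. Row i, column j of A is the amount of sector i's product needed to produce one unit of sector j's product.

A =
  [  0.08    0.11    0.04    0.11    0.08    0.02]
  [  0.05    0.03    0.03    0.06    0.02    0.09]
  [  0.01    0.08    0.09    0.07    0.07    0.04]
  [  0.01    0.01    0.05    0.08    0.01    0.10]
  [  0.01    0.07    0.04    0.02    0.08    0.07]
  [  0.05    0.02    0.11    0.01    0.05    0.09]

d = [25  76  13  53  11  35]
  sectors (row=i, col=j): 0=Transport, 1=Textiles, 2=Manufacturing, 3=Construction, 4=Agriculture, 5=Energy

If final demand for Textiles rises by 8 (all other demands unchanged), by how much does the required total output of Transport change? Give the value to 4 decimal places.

1.1353

Form M = I − A:
  [  0.92   -0.11   -0.04   -0.11   -0.08   -0.02]
  [ -0.05    0.97   -0.03   -0.06   -0.02   -0.09]
  [ -0.01   -0.08    0.91   -0.07   -0.07   -0.04]
  [ -0.01   -0.01   -0.05    0.92   -0.01   -0.10]
  [ -0.01   -0.07   -0.04   -0.02    0.92   -0.07]
  [ -0.05   -0.02   -0.11   -0.01   -0.05    0.91]
Leontief inverse L = M⁻¹:
  [  1.1019    0.1419    0.0742    0.1498    0.1098    0.0664]
  [  0.0655    1.0494    0.0583    0.0829    0.0404    0.1200]
  [  0.0243    0.1048    1.1225    0.0981    0.0951    0.0783]
  [  0.0215    0.0249    0.0790    1.0992    0.0274    0.1293]
  [  0.0235    0.0902    0.0668    0.0388    1.1020    0.1014]
  [  0.0664    0.0488    0.1456    0.0361    0.0793    1.1216]
Total output x = L · d:
  x_0 = 1.1019·25 + 0.1419·76 + 0.0742·13 + 0.1498·53 + 0.1098·11 + 0.0664·35 = 50.7671
  x_1 = 0.0655·25 + 1.0494·76 + 0.0583·13 + 0.0829·53 + 0.0404·11 + 0.1200·35 = 91.1891
  x_2 = 0.0243·25 + 0.1048·76 + 1.1225·13 + 0.0981·53 + 0.0951·11 + 0.0783·35 = 32.1492
  x_3 = 0.0215·25 + 0.0249·76 + 0.0790·13 + 1.0992·53 + 0.0274·11 + 0.1293·35 = 66.5411
  x_4 = 0.0235·25 + 0.0902·76 + 0.0668·13 + 0.0388·53 + 1.1020·11 + 0.1014·35 = 26.0423
  x_5 = 0.0664·25 + 0.0488·76 + 0.1456·13 + 0.0361·53 + 0.0793·11 + 1.1216·35 = 49.3034
Δx_0 = L[0,1] · Δd_1 = 0.1419 · 8 = 1.1353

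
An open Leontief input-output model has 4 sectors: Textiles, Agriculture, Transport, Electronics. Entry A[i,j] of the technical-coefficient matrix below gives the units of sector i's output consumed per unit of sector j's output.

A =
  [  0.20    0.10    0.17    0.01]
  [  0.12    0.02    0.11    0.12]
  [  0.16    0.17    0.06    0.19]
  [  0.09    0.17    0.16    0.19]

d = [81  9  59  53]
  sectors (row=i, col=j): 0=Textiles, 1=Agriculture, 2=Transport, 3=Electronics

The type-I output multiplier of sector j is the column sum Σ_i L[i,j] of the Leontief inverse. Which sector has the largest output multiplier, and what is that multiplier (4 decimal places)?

Form M = I − A:
  [  0.80   -0.10   -0.17   -0.01]
  [ -0.12    0.98   -0.11   -0.12]
  [ -0.16   -0.17    0.94   -0.19]
  [ -0.09   -0.17   -0.16    0.81]
Leontief inverse L = M⁻¹:
  [  1.3518    0.2079    0.2884    0.1151]
  [  0.2344    1.1186    0.2104    0.2180]
  [  0.3258    0.3019    1.2149    0.3337]
  [  0.2638    0.3175    0.3162    1.3590]
Total output x = L · d:
  x_0 = 1.3518·81 + 0.2079·9 + 0.2884·59 + 0.1151·53 = 134.4890
  x_1 = 0.2344·81 + 1.1186·9 + 0.2104·59 + 0.2180·53 = 53.0195
  x_2 = 0.3258·81 + 0.3019·9 + 1.2149·59 + 0.3337·53 = 118.4718
  x_3 = 0.2638·81 + 0.3175·9 + 0.3162·59 + 1.3590·53 = 114.9047
Output multipliers (column sums of L):
  Textiles: 2.1758
  Agriculture: 1.9460
  Transport: 2.0299
  Electronics: 2.0259

Textiles (2.1758)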